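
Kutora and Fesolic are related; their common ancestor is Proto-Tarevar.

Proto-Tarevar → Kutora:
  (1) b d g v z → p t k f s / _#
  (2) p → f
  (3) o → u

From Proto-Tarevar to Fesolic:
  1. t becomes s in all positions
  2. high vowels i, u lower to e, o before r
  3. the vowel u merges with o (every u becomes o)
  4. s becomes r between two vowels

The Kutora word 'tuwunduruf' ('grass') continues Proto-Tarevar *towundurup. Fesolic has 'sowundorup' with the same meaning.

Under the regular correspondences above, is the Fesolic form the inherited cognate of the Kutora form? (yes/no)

no

Derive the expected Fesolic reflex of *towundurup:
Fesolic: *towundurup
  towundurup → sowundurup   [unconditioned shift]
  sowundurup → sowundorup   [pre-rhotic lowering]
  sowundorup → sowondorop   [vowel merger]
  sowondorop (rule 4 does not apply)
  giving Fesolic sowondorop.
The regular Fesolic reflex would be 'sowondorop', but the attested form is 'sowundorup'. The correspondence is irregular, so they are not cognates (the Fesolic form has a different source).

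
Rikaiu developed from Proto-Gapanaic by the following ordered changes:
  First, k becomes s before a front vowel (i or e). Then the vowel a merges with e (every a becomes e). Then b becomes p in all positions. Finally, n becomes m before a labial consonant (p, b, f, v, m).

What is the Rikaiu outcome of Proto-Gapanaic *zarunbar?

zerumper

Rikaiu: *zarunbar > zerunber > zerunper > zerumper  (by vowel merger, unconditioned shift, nasal place assimilation)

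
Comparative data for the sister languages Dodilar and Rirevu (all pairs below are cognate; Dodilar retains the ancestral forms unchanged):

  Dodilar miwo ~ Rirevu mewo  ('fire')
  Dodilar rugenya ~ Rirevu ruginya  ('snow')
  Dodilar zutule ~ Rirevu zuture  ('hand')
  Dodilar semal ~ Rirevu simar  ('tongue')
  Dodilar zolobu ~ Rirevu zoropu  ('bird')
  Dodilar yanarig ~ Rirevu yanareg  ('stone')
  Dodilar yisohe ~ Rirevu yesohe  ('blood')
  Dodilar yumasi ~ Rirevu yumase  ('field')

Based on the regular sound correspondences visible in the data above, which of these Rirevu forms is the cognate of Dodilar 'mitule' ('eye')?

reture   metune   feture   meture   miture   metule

meture

miwo ~ mewo, yanarig ~ yanareg — Dodilar i corresponds to Rirevu e after a consonant, before a consonant other than r, m, n, p, b, f, v.
zutule ~ zuture — Dodilar l corresponds to Rirevu r between vowels (before a front vowel).
Applying these to Dodilar 'mitule':
  mitule → metule   (i→e after a consonant, before a consonant other than r, m, n, p, b, f, v)
  metule → meture   (l→r between vowels (before a front vowel))
So the Rirevu cognate is 'meture'.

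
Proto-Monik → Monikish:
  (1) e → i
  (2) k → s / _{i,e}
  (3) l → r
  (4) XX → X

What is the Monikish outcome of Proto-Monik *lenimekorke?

Monikish: *lenimekorke > linimikorki > linimikorsi > rinimikorsi  (by vowel merger, palatalisation, unconditioned shift)

rinimikorsi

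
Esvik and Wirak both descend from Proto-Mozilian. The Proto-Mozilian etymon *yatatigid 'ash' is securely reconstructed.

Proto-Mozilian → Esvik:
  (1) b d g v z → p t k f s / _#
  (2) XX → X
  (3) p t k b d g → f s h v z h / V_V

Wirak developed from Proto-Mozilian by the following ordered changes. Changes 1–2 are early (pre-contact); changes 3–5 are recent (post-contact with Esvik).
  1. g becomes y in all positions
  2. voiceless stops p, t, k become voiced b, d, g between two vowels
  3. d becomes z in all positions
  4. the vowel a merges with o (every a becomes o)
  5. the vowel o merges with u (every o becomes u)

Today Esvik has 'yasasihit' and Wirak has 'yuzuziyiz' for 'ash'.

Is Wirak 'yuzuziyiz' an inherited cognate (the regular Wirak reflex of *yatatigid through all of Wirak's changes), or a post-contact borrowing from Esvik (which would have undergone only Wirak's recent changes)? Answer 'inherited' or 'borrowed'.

If inherited, *yatatigid would pass through all of Wirak's changes:
Wirak: start from *yatatigid.
  rule 1 (unconditioned shift): yatatigid → yatatiyid
  rule 2 (intervocalic voicing): yatatiyid → yadadiyid
  rule 3 (unconditioned shift): yadadiyid → yazaziyiz
  rule 4 (vowel merger): yazaziyiz → yozoziyiz
  rule 5 (vowel merger): yozoziyiz → yuzuziyiz
  ⇒ Wirak yuzuziyiz
If borrowed from Esvik 'yasasihit' after the early changes, it would undergo only the recent ones:
  rule 3 (unconditioned shift): no change (yasasihit)
  rule 4 (vowel merger): yasasihit → yososihit
  rule 5 (vowel merger): yososihit → yususihit
  ⇒ as a loan: yususihit
Wirak 'yuzuziyiz' matches the inherited outcome exactly, so it is an inherited cognate, not a loan.

inherited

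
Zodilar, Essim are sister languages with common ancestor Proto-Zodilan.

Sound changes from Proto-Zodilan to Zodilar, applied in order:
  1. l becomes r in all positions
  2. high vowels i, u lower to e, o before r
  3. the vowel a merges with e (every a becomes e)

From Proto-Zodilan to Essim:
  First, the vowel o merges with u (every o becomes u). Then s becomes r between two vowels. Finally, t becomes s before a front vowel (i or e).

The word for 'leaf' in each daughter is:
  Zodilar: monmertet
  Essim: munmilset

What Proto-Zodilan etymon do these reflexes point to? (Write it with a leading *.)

*monmiltet

Position 7: Zodilar has t, Essim has s. Zodilar preserves t here (none of its changes turn any other segment into t), so the proto-segment is *t.
Position 6: Zodilar has r, Essim has l. Essim preserves l here (none of its changes turn any other segment into l), so the proto-segment is *l.
Position 2: Zodilar has o, Essim has u. Taking the neighbouring segments as reconstructed: Zodilar o can only go back to *o; Essim u could go back to *o or *u — the one source consistent with every daughter is *o.
This points to *monmiltet. Verify forward in each daughter:
Zodilar: start from *monmiltet.
  rule 1 (unconditioned shift): monmiltet → monmirtet
  rule 2 (pre-rhotic lowering): monmirtet → monmertet
  rule 3: no change — monmertet
  ⇒ Zodilar monmertet
Essim: *monmiltet > munmiltet > munmilset  (by vowel merger, palatalisation)
Only *monmiltet yields all of Zodilar monmertet, Essim munmilset.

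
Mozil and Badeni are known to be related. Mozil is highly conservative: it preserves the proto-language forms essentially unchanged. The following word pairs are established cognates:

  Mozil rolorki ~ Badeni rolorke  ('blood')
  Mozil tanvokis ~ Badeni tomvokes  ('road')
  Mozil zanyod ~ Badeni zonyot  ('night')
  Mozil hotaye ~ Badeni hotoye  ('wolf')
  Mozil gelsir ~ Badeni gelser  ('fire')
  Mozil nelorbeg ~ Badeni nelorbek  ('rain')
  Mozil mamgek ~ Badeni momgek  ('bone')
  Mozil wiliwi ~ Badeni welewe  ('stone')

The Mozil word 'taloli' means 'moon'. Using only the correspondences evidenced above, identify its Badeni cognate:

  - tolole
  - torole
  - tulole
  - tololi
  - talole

hotaye ~ hotoye — Mozil a corresponds to Badeni o after a consonant, before a consonant other than r, m, n, p, b, f, v.
rolorki ~ rolorke, wiliwi ~ welewe — Mozil i corresponds to Badeni e word-finally.
Applying these to Mozil 'taloli':
  taloli → tololi   (a→o after a consonant, before a consonant other than r, m, n, p, b, f, v)
  tololi → tolole   (i→e word-finally)
So the Badeni cognate is 'tolole'.

tolole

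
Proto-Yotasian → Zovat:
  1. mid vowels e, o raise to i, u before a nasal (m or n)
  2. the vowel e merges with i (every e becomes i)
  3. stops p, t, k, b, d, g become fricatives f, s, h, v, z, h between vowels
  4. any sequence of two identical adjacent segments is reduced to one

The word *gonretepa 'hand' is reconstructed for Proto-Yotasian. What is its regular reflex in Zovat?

gunrisifa

Zovat: start from *gonretepa.
  rule 1 (pre-nasal raising): gonretepa → gunretepa
  rule 2 (vowel merger): gunretepa → gunritipa
  rule 3 (intervocalic lenition): gunritipa → gunrisifa
  rule 4: no change — gunrisifa
  ⇒ Zovat gunrisifa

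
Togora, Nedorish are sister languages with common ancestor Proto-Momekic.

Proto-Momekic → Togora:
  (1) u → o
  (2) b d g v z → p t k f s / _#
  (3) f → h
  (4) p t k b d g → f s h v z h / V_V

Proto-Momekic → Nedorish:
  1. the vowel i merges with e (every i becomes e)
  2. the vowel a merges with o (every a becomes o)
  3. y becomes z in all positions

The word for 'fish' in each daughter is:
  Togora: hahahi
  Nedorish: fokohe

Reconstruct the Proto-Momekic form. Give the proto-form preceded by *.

Position 3: Togora has h, Nedorish has k. Nedorish preserves k here (none of its changes turn any other segment into k), so the proto-segment is *k.
Position 4: Togora has a, Nedorish has o. Togora preserves a here (none of its changes turn any other segment into a), so the proto-segment is *a.
Position 6: Togora has i, Nedorish has e. Togora preserves i here (none of its changes turn any other segment into i), so the proto-segment is *i.
Verify the candidate proto-form against each daughter:
Togora: *fakahi > hakahi > hahahi  (by unconditioned shift, intervocalic lenition)
Nedorish: *fakahi
  fakahi → fakahe   [vowel merger]
  fakahe → fokohe   [vowel merger]
  fokohe (rule 3 does not apply)
  giving Nedorish fokohe.
No other proto-form is consistent with every reflex, so the reconstruction is *fakahi.

*fakahi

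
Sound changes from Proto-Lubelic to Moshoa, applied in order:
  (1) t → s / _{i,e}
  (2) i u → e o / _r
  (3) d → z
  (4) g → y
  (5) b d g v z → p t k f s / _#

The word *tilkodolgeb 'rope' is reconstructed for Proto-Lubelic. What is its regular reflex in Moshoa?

Moshoa: *tilkodolgeb > silkodolgeb > silkozolgeb > silkozolyeb > silkozolyep  (by palatalisation, unconditioned shift, unconditioned shift, final devoicing)

silkozolyep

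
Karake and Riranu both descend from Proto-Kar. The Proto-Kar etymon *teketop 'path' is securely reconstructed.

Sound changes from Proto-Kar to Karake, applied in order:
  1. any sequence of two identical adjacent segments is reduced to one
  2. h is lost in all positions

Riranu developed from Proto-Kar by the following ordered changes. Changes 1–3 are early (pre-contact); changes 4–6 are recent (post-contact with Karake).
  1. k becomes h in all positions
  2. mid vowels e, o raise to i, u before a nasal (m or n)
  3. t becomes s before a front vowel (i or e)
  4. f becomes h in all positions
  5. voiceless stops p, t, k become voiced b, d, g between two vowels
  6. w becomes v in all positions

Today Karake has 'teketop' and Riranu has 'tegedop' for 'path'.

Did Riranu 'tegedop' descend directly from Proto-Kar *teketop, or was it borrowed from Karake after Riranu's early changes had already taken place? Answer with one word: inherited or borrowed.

borrowed

If inherited, *teketop would pass through all of Riranu's changes:
Riranu: *teketop
  teketop → tehetop   [unconditioned shift]
  tehetop (rule 2 does not apply)
  tehetop → sehetop   [palatalisation]
  sehetop (rule 4 does not apply)
  sehetop → sehedop   [intervocalic voicing]
  sehedop (rule 6 does not apply)
  giving Riranu sehedop.
If borrowed from Karake 'teketop' after the early changes, it would undergo only the recent ones:
  rule 4 (unconditioned shift): no change (teketop)
  rule 5 (intervocalic voicing): teketop → tegedop
  rule 6 (unconditioned shift): no change (tegedop)
  ⇒ as a loan: tegedop
Riranu 'tegedop' matches the loan outcome 'tegedop', not the inherited 'sehedop' — it skipped the early Riranu changes, so it was borrowed from Karake.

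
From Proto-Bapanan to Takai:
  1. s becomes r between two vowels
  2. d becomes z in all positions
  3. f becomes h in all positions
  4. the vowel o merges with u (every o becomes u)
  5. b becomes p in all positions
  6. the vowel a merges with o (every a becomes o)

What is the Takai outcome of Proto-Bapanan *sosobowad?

Takai: *sosobowad
  sosobowad → sorobowad   [rhotacism]
  sorobowad → sorobowaz   [unconditioned shift]
  sorobowaz (rule 3 does not apply)
  sorobowaz → surubuwaz   [vowel merger]
  surubuwaz → surupuwaz   [unconditioned shift]
  surupuwaz → surupuwoz   [vowel merger]
  giving Takai surupuwoz.

surupuwoz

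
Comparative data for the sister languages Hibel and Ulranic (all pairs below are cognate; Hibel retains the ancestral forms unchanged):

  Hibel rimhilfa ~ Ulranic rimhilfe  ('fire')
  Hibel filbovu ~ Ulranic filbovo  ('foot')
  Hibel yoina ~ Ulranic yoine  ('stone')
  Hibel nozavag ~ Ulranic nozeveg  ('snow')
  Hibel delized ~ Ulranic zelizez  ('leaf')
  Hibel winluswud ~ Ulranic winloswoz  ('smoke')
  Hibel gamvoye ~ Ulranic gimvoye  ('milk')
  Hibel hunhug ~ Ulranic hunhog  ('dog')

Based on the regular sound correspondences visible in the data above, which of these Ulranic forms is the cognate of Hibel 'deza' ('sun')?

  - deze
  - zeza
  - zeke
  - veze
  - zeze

delized ~ zelizez — Hibel d corresponds to Ulranic z word-initially before a front vowel.
rimhilfa ~ rimhilfe, yoina ~ yoine — Hibel a corresponds to Ulranic e word-finally.
Applying these to Hibel 'deza':
  deza → zeza   (d→z word-initially before a front vowel)
  zeza → zeze   (a→e word-finally)
So the Ulranic cognate is 'zeze'.

zeze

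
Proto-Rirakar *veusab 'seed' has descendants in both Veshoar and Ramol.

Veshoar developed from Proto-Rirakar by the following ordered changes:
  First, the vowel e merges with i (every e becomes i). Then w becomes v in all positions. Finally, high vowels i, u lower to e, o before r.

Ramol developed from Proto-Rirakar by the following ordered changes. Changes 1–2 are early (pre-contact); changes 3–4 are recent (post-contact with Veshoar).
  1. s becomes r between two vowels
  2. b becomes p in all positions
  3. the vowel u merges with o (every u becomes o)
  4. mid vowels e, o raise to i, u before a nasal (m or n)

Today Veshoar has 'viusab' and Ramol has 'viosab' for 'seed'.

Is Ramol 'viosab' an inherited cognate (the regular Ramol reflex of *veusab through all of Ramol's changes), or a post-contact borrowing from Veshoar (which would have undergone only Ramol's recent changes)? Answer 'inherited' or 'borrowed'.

borrowed

If inherited, *veusab would pass through all of Ramol's changes:
Ramol: start from *veusab.
  rule 1 (rhotacism): veusab → veurab
  rule 2 (unconditioned shift): veurab → veurap
  rule 3 (vowel merger): veurap → veorap
  rule 4: no change — veorap
  ⇒ Ramol veorap
If borrowed from Veshoar 'viusab' after the early changes, it would undergo only the recent ones:
  rule 3 (vowel merger): viusab → viosab
  rule 4 (pre-nasal raising): no change (viosab)
  ⇒ as a loan: viosab
Ramol 'viosab' matches the loan outcome 'viosab', not the inherited 'veorap' — it skipped the early Ramol changes, so it was borrowed from Veshoar.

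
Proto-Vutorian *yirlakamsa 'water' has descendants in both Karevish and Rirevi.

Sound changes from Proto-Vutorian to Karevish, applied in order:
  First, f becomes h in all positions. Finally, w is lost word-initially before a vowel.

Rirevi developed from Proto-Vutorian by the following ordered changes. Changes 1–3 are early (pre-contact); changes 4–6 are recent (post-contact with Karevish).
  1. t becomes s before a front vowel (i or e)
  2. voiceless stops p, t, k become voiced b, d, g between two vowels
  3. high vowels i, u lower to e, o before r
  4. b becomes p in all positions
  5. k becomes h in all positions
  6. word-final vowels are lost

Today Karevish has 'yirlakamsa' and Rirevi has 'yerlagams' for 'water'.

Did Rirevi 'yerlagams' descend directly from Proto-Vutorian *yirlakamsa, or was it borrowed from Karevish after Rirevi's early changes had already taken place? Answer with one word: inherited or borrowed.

If inherited, *yirlakamsa would pass through all of Rirevi's changes:
Rirevi: *yirlakamsa
  yirlakamsa (rule 1 does not apply)
  yirlakamsa → yirlagamsa   [intervocalic voicing]
  yirlagamsa → yerlagamsa   [pre-rhotic lowering]
  yerlagamsa (rule 4 does not apply)
  yerlagamsa (rule 5 does not apply)
  yerlagamsa → yerlagams   [apocope]
  giving Rirevi yerlagams.
If borrowed from Karevish 'yirlakamsa' after the early changes, it would undergo only the recent ones:
  rule 4 (unconditioned shift): no change (yirlakamsa)
  rule 5 (unconditioned shift): yirlakamsa → yirlahamsa
  rule 6 (apocope): yirlahamsa → yirlahams
  ⇒ as a loan: yirlahams
Rirevi 'yerlagams' matches the inherited outcome exactly, so it is an inherited cognate, not a loan.

inherited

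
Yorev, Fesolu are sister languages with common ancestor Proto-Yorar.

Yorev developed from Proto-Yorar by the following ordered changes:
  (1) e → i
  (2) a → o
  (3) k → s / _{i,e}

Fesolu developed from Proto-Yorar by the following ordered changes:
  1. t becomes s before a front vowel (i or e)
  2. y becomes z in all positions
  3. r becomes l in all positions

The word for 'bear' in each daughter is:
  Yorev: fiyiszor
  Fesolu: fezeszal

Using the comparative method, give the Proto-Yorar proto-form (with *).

Position 2: Yorev has i, Fesolu has e. Fesolu preserves e here (none of its changes turn any other segment into e), so the proto-segment is *e.
Position 4: Yorev has i, Fesolu has e. Fesolu preserves e here (none of its changes turn any other segment into e), so the proto-segment is *e.
This points to *feyeszar. Verify forward in each daughter:
Yorev: *feyeszar
  feyeszar → fiyiszar   [vowel merger]
  fiyiszar → fiyiszor   [vowel merger]
  fiyiszor (rule 3 does not apply)
  giving Yorev fiyiszor.
Fesolu: *feyeszar
  feyeszar (rule 1 does not apply)
  feyeszar → fezeszar   [unconditioned shift]
  fezeszar → fezeszal   [unconditioned shift]
  giving Fesolu fezeszal.
Only *feyeszar yields all of Yorev fiyiszor, Fesolu fezeszal.

*feyeszar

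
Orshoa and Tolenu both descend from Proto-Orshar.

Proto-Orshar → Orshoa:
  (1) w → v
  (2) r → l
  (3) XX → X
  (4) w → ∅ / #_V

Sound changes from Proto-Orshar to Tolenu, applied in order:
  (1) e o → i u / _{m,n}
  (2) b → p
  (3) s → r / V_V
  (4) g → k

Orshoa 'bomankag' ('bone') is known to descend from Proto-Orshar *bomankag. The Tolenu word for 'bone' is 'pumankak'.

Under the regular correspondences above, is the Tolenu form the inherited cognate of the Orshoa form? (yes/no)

yes

Derive the expected Tolenu reflex of *bomankag:
Tolenu: *bomankag > bumankag > pumankag > pumankak  (by pre-nasal raising, unconditioned shift, unconditioned shift)
Tolenu 'pumankak' matches the regular reflex exactly, so the pair is cognate.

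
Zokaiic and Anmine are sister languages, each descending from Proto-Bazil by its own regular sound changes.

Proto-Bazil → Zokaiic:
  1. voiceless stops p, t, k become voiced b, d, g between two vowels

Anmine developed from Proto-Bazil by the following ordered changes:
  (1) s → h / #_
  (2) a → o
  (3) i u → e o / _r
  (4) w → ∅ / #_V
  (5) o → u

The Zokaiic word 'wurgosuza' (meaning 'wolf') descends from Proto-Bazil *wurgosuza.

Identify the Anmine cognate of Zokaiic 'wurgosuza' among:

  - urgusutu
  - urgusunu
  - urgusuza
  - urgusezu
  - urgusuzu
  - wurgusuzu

urgusuzu

Anmine: start from *wurgosuza.
  rule 1: no change — wurgosuza
  rule 2 (vowel merger): wurgosuza → wurgosuzo
  rule 3 (pre-rhotic lowering): wurgosuzo → worgosuzo
  rule 4 (glide loss): worgosuzo → orgosuzo
  rule 5 (vowel merger): orgosuzo → urgusuzu
  ⇒ Anmine urgusuzu
The other candidates each miss or misapply at least one Anmine change.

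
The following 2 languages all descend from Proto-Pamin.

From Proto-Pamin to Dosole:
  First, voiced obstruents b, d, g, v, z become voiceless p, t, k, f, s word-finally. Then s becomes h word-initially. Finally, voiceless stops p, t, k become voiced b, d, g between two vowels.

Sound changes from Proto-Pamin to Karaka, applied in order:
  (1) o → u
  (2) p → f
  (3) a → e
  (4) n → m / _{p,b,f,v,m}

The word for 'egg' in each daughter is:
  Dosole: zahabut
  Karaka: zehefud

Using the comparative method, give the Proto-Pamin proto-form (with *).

Position 2: Dosole has a, Karaka has e. Dosole preserves a here (none of its changes turn any other segment into a), so the proto-segment is *a.
Position 5: Dosole has b, Karaka has f. Taking the neighbouring segments as reconstructed: Dosole b could go back to *p or *b; Karaka f could go back to *p or *f — the one source consistent with every daughter is *p.
Position 4: Dosole has a, Karaka has e. Dosole preserves a here (none of its changes turn any other segment into a), so the proto-segment is *a.
Continuing position by position gives *zahapud; check it forward:
Dosole: *zahapud
  zahapud → zahaput   [final devoicing]
  zahaput (rule 2 does not apply)
  zahaput → zahabut   [intervocalic voicing]
  giving Dosole zahabut.
Karaka: start from *zahapud.
  rule 1: no change — zahapud
  rule 2 (unconditioned shift): zahapud → zahafud
  rule 3 (vowel merger): zahafud → zehefud
  rule 4: no change — zehefud
  ⇒ Karaka zehefud
*zahapud is the unique common source.

*zahapud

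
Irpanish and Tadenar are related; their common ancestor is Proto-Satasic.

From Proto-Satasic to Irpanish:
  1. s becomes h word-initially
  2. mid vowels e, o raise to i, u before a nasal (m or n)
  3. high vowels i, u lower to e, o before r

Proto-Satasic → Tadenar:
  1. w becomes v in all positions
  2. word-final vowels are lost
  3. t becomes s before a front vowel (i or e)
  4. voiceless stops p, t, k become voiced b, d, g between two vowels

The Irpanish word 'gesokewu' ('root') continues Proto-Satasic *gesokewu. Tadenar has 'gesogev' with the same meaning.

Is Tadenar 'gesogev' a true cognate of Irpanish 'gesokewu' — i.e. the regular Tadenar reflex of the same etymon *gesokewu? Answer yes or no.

Derive the expected Tadenar reflex of *gesokewu:
Tadenar: start from *gesokewu.
  rule 1 (unconditioned shift): gesokewu → gesokevu
  rule 2 (apocope): gesokevu → gesokev
  rule 3: no change — gesokev
  rule 4 (intervocalic voicing): gesokev → gesogev
  ⇒ Tadenar gesogev
Tadenar 'gesogev' matches the regular reflex exactly, so the pair is cognate.

yes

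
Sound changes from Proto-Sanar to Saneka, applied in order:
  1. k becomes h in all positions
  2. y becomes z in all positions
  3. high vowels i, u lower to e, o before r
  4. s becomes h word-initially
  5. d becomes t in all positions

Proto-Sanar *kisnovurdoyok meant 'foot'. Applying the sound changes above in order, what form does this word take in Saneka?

Saneka: *kisnovurdoyok
  kisnovurdoyok → hisnovurdoyoh   [unconditioned shift]
  hisnovurdoyoh → hisnovurdozoh   [unconditioned shift]
  hisnovurdozoh → hisnovordozoh   [pre-rhotic lowering]
  hisnovordozoh (rule 4 does not apply)
  hisnovordozoh → hisnovortozoh   [unconditioned shift]
  giving Saneka hisnovortozoh.

hisnovortozoh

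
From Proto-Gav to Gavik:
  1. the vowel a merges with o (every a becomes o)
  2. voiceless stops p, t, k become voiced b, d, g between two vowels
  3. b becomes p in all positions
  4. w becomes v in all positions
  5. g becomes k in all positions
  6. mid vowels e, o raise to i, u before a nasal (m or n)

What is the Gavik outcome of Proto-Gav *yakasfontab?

yokosfuntop

Gavik: *yakasfontab
  yakasfontab → yokosfontob   [vowel merger]
  yokosfontob → yogosfontob   [intervocalic voicing]
  yogosfontob → yogosfontop   [unconditioned shift]
  yogosfontop (rule 4 does not apply)
  yogosfontop → yokosfontop   [unconditioned shift]
  yokosfontop → yokosfuntop   [pre-nasal raising]
  giving Gavik yokosfuntop.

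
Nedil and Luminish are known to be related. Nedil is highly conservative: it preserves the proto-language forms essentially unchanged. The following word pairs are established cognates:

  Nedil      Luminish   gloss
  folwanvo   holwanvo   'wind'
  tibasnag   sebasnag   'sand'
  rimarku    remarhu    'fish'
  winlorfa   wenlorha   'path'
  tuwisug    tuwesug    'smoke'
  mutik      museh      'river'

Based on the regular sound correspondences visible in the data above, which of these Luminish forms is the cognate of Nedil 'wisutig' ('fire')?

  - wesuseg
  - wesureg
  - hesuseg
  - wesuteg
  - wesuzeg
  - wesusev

wesuseg

tuwisug ~ tuwesug, mutik ~ museh — Nedil i corresponds to Luminish e after a consonant, before a consonant other than r, m, n, p, b, f, v.
mutik ~ museh — Nedil t corresponds to Luminish s between vowels (before a front vowel).
Applying these to Nedil 'wisutig':
  wisutig → wesutig   (i→e after a consonant, before a consonant other than r, m, n, p, b, f, v)
  wesutig → wesusig   (t→s between vowels (before a front vowel))
  wesusig → wesuseg   (i→e after a consonant, before a consonant other than r, m, n, p, b, f, v)
So the Luminish cognate is 'wesuseg'.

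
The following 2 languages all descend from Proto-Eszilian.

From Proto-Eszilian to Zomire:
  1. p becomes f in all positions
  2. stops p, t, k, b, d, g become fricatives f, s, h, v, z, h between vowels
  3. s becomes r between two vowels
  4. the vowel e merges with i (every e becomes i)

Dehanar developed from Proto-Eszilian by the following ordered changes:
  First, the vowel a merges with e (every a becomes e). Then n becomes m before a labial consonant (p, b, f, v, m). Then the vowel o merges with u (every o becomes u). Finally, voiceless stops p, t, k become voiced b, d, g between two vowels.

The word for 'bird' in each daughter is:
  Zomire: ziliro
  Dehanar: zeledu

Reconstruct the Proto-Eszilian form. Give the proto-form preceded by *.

*zeleto

Position 4: Zomire has i, Dehanar has e. Taking the neighbouring segments as reconstructed: Zomire i could go back to *e or *i; Dehanar e could go back to *a or *e — the one source consistent with every daughter is *e.
Position 5: Zomire has r, Dehanar has d. Taking the neighbouring segments as reconstructed: Zomire r could go back to *t or *s or *r; Dehanar d could go back to *t or *d — the one source consistent with every daughter is *t.
Position 2: Zomire has i, Dehanar has e. Taking the neighbouring segments as reconstructed: Zomire i could go back to *e or *i; Dehanar e could go back to *a or *e — the one source consistent with every daughter is *e.
Continuing position by position gives *zeleto; check it forward:
Zomire: *zeleto
  zeleto (rule 1 does not apply)
  zeleto → zeleso   [intervocalic lenition]
  zeleso → zelero   [rhotacism]
  zelero → ziliro   [vowel merger]
  giving Zomire ziliro.
Dehanar: start from *zeleto.
  rule 1: no change — zeleto
  rule 2: no change — zeleto
  rule 3 (vowel merger): zeleto → zeletu
  rule 4 (intervocalic voicing): zeletu → zeledu
  ⇒ Dehanar zeledu
*zeleto is the unique common source.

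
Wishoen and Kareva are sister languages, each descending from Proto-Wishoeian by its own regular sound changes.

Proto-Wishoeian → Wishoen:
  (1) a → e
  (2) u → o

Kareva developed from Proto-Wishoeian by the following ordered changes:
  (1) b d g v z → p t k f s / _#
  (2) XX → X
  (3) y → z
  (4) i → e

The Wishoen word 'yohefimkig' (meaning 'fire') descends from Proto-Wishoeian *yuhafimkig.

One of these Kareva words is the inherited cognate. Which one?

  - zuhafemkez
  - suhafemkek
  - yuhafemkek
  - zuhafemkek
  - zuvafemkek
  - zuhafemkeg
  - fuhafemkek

zuhafemkek

Kareva: start from *yuhafimkig.
  rule 1 (final devoicing): yuhafimkig → yuhafimkik
  rule 2: no change — yuhafimkik
  rule 3 (unconditioned shift): yuhafimkik → zuhafimkik
  rule 4 (vowel merger): zuhafimkik → zuhafemkek
  ⇒ Kareva zuhafemkek
Only 'zuhafemkek' matches the regular Kareva development of *yuhafimkig.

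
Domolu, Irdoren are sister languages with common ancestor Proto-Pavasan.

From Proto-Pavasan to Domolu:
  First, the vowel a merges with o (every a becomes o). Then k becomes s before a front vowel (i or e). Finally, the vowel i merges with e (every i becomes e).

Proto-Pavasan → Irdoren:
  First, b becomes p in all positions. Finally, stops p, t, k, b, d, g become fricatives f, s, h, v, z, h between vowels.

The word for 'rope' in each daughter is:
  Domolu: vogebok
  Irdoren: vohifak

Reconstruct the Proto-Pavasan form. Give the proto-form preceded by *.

Position 3: Domolu has g, Irdoren has h. Domolu preserves g here (none of its changes turn any other segment into g), so the proto-segment is *g.
Position 4: Domolu has e, Irdoren has i. Irdoren preserves i here (none of its changes turn any other segment into i), so the proto-segment is *i.
Position 6: Domolu has o, Irdoren has a. Irdoren preserves a here (none of its changes turn any other segment into a), so the proto-segment is *a.
This points to *vogibak. Verify forward in each daughter:
Domolu: start from *vogibak.
  rule 1 (vowel merger): vogibak → vogibok
  rule 2: no change — vogibok
  rule 3 (vowel merger): vogibok → vogebok
  ⇒ Domolu vogebok
Irdoren: *vogibak
  vogibak → vogipak   [unconditioned shift]
  vogipak → vohifak   [intervocalic lenition]
  giving Irdoren vohifak.
No other proto-form is consistent with every reflex, so the reconstruction is *vogibak.

*vogibak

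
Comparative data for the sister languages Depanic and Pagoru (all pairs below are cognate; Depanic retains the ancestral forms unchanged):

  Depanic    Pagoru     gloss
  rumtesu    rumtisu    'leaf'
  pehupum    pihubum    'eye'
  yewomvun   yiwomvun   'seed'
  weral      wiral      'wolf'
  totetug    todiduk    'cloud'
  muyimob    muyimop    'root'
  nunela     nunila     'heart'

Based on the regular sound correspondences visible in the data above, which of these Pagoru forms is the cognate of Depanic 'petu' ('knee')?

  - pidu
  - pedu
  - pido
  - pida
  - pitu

rumtesu ~ rumtisu, pehupum ~ pihubum — Depanic e corresponds to Pagoru i after a consonant, before a consonant other than r, m, n, p, b, f, v.
totetug ~ todiduk — Depanic t corresponds to Pagoru d between vowels (before a back vowel).
Applying these to Depanic 'petu':
  petu → pitu   (e→i after a consonant, before a consonant other than r, m, n, p, b, f, v)
  pitu → pidu   (t→d between vowels (before a back vowel))
So the Pagoru cognate is 'pidu'.

pidu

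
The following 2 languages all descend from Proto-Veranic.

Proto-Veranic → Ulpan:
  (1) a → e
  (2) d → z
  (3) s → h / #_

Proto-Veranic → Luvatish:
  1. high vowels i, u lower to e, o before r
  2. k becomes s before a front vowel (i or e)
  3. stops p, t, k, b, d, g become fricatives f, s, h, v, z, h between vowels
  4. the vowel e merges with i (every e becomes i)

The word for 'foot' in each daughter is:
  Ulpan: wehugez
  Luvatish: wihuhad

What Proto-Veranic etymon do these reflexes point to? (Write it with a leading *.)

Position 7: Ulpan has z, Luvatish has d. Luvatish preserves d here (none of its changes turn any other segment into d), so the proto-segment is *d.
Position 5: Ulpan has g, Luvatish has h. Ulpan preserves g here (none of its changes turn any other segment into g), so the proto-segment is *g.
Verify the candidate proto-form against each daughter:
Ulpan: *wehugad > wehuged > wehugez  (by vowel merger, unconditioned shift)
Luvatish: start from *wehugad.
  rule 1: no change — wehugad
  rule 2: no change — wehugad
  rule 3 (intervocalic lenition): wehugad → wehuhad
  rule 4 (vowel merger): wehuhad → wihuhad
  ⇒ Luvatish wihuhad
No other proto-form is consistent with every reflex, so the reconstruction is *wehugad.

*wehugad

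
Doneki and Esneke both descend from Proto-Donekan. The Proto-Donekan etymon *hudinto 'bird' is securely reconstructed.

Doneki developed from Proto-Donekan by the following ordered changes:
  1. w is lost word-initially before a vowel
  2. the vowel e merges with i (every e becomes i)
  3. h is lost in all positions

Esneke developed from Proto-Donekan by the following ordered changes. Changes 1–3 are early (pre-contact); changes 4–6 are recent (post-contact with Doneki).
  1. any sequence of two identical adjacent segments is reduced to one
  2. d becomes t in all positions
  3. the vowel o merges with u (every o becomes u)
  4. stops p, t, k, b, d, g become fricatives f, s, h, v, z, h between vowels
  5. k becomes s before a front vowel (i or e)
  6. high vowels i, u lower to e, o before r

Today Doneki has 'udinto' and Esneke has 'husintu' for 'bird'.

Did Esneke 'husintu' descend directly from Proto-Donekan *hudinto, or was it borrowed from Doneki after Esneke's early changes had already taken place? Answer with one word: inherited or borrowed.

If inherited, *hudinto would pass through all of Esneke's changes:
Esneke: *hudinto
  hudinto (rule 1 does not apply)
  hudinto → hutinto   [unconditioned shift]
  hutinto → hutintu   [vowel merger]
  hutintu → husintu   [intervocalic lenition]
  husintu (rule 5 does not apply)
  husintu (rule 6 does not apply)
  giving Esneke husintu.
If borrowed from Doneki 'udinto' after the early changes, it would undergo only the recent ones:
  rule 4 (intervocalic lenition): udinto → uzinto
  rule 5 (palatalisation): no change (uzinto)
  rule 6 (pre-rhotic lowering): no change (uzinto)
  ⇒ as a loan: uzinto
Esneke 'husintu' matches the inherited outcome exactly, so it is an inherited cognate, not a loan.

inherited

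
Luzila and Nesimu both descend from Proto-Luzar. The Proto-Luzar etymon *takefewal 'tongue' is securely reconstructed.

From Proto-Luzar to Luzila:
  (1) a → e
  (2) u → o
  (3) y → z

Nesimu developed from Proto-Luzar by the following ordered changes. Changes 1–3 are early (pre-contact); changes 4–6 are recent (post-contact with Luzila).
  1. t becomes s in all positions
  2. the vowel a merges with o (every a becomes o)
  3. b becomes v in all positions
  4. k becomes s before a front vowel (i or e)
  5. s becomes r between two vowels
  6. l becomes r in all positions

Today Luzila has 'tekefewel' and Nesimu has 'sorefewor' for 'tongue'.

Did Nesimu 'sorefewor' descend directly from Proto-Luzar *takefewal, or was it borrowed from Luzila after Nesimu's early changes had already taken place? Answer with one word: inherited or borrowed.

inherited

If inherited, *takefewal would pass through all of Nesimu's changes:
Nesimu: *takefewal > sakefewal > sokefewol > sosefewol > sorefewol > sorefewor  (by unconditioned shift, vowel merger, palatalisation, rhotacism, unconditioned shift)
If borrowed from Luzila 'tekefewel' after the early changes, it would undergo only the recent ones:
  rule 4 (palatalisation): tekefewel → tesefewel
  rule 5 (rhotacism): tesefewel → terefewel
  rule 6 (unconditioned shift): terefewel → terefewer
  ⇒ as a loan: terefewer
Nesimu 'sorefewor' matches the inherited outcome exactly, so it is an inherited cognate, not a loan.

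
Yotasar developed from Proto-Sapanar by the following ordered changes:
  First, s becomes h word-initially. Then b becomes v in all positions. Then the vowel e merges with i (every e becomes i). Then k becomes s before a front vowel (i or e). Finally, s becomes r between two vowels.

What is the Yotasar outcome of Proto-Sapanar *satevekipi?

hativiripi

Yotasar: start from *satevekipi.
  rule 1 (debuccalisation): satevekipi → hatevekipi
  rule 2: no change — hatevekipi
  rule 3 (vowel merger): hatevekipi → hativikipi
  rule 4 (palatalisation): hativikipi → hativisipi
  rule 5 (rhotacism): hativisipi → hativiripi
  ⇒ Yotasar hativiripi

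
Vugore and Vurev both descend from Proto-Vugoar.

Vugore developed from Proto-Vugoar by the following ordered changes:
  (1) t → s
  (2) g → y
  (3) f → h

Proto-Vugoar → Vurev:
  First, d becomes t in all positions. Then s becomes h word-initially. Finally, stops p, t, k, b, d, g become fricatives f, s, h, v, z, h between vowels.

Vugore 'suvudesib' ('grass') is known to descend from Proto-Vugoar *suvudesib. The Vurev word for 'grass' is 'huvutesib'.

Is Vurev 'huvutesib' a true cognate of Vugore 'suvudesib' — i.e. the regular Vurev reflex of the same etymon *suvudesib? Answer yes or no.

no

Derive the expected Vurev reflex of *suvudesib:
Vurev: *suvudesib > suvutesib > huvutesib > huvusesib  (by unconditioned shift, debuccalisation, intervocalic lenition)
The regular Vurev reflex would be 'huvusesib', but the attested form is 'huvutesib'. The correspondence is irregular, so they are not cognates (the Vurev form has a different source).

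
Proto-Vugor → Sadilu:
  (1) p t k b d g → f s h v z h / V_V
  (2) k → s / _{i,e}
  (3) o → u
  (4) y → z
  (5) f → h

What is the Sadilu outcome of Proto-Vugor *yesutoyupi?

Sadilu: *yesutoyupi > yesusoyufi > yesusuyufi > zesusuzufi > zesusuzuhi  (by intervocalic lenition, vowel merger, unconditioned shift, unconditioned shift)

zesusuzuhi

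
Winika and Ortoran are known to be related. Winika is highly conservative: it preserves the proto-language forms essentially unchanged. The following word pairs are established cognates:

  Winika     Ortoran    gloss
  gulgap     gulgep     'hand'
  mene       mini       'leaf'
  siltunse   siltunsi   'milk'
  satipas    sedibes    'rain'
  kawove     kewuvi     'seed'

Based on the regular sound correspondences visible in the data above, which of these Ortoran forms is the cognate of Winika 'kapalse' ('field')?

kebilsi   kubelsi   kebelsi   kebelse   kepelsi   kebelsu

gulgap ~ gulgep — Winika a corresponds to Ortoran e after a consonant, before a labial obstruent.
satipas ~ sedibes — Winika p corresponds to Ortoran b between vowels (before a back vowel).
satipas ~ sedibes, kawove ~ kewuvi — Winika a corresponds to Ortoran e after a consonant, before a consonant other than r, m, n, p, b, f, v.
mene ~ mini, siltunse ~ siltunsi — Winika e corresponds to Ortoran i word-finally.
Applying these to Winika 'kapalse':
  kapalse → kepalse   (a→e after a consonant, before a labial obstruent)
  kepalse → kebalse   (p→b between vowels (before a back vowel))
  kebalse → kebelse   (a→e after a consonant, before a consonant other than r, m, n, p, b, f, v)
  kebelse → kebelsi   (e→i word-finally)
So the Ortoran cognate is 'kebelsi'.

kebelsi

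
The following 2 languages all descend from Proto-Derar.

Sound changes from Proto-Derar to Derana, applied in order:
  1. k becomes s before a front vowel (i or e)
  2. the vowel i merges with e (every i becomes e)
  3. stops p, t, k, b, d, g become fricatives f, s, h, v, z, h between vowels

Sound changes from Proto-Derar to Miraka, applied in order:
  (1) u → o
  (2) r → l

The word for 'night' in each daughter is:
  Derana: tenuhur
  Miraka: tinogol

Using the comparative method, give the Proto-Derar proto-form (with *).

*tinugur

Position 6: Derana has u, Miraka has o. Derana preserves u here (none of its changes turn any other segment into u), so the proto-segment is *u.
Position 5: Derana has h, Miraka has g. Miraka preserves g here (none of its changes turn any other segment into g), so the proto-segment is *g.
Continuing position by position gives *tinugur; check it forward:
Derana: *tinugur
  tinugur (rule 1 does not apply)
  tinugur → tenugur   [vowel merger]
  tenugur → tenuhur   [intervocalic lenition]
  giving Derana tenuhur.
Miraka: *tinugur
  tinugur → tinogor   [vowel merger]
  tinogor → tinogol   [unconditioned shift]
  giving Miraka tinogol.
No other proto-form is consistent with every reflex, so the reconstruction is *tinugur.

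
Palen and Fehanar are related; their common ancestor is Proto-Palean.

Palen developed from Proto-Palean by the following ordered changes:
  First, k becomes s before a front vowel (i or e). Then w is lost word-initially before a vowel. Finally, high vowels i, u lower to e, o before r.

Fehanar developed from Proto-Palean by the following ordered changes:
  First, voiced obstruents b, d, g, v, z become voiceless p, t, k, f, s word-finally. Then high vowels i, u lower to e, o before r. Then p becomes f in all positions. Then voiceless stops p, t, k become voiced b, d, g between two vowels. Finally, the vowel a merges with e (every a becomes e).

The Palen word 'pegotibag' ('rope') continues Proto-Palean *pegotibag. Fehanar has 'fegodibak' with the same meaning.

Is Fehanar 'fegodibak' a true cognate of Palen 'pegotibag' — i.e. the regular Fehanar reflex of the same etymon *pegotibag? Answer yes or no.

Derive the expected Fehanar reflex of *pegotibag:
Fehanar: *pegotibag > pegotibak > fegotibak > fegodibak > fegodibek  (by final devoicing, unconditioned shift, intervocalic voicing, vowel merger)
The regular Fehanar reflex would be 'fegodibek', but the attested form is 'fegodibak'. The correspondence is irregular, so they are not cognates (the Fehanar form has a different source).

no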